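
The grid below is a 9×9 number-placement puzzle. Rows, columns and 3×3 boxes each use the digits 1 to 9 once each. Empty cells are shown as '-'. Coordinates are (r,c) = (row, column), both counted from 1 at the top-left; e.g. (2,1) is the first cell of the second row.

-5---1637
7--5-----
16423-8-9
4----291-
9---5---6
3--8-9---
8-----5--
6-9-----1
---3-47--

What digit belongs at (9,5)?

(1,1) = 2: row 1 has {1,3,5,6,7}; col 1 has {1,3,4,6,7,8,9}; box has {1,4,5,6,7} → only 2 remains.
(1,3) = 8: row 1 has {1,2,3,5,6,7}; col 3 has {4,9}; box has {1,2,4,5,6,7} → only 8 remains.
(2,3) = 3: row 2 has {5,7}; col 3 has {4,8,9}; box has {1,2,4,5,6,7,8} → only 3 remains.
(3,6) = 7: row 3 has {1,2,3,4,6,8,9}; col 6 has {1,2,4,9}; box has {1,2,3,5} → only 7 remains.
(3,8) = 5: row 3 has {1,2,3,4,6,7,8,9}; col 8 has {1,3}; box has {3,6,7,8,9} → only 5 remains.
(5,6) = 3: row 5 has {5,6,9}; col 6 has {1,2,4,7,9}; box has {2,5,8,9} → only 3 remains.
(7,6) = 6: row 7 has {5,8}; col 6 has {1,2,3,4,7,9}; box has {3,4} → only 6 remains.
(8,4) = 7: row 8 has {1,6,9}; col 4 has {2,3,5,8}; box has {3,4,6} → only 7 remains.
(9,1) = 5: row 9 has {3,4,7}; col 1 has {1,2,3,4,6,7,8,9}; box has {6,8,9} → only 5 remains.
(2,2) = 9: row 2 has {3,5,7}; col 2 has {5,6}; box has {1,2,3,4,5,6,7,8} → only 9 remains.
(2,6) = 8: row 2 has {3,5,7,9}; col 6 has {1,2,3,4,6,7,9}; box has {1,2,3,5,7} → only 8 remains.
(4,4) = 6: row 4 has {1,2,4,9}; col 4 has {2,3,5,7,8}; box has {2,3,5,8,9} → only 6 remains.
(4,5) = 7: row 4 has {1,2,4,6,9}; col 5 has {3,5}; box has {2,3,5,6,8,9} → only 7 remains.
(8,6) = 5: row 8 has {1,6,7,9}; col 6 has {1,2,3,4,6,7,8,9}; box has {3,4,6,7} → only 5 remains.
(4,2) = 8: row 4 has {1,2,4,6,7,9}; col 2 has {5,6,9}; box has {3,4,9} → only 8 remains.
(4,3) = 5: row 4 has {1,2,4,6,7,8,9}; col 3 has {3,4,8,9}; box has {3,4,8,9} → only 5 remains.
(4,9) = 3: row 4 has {1,2,4,5,6,7,8,9}; col 9 has {1,6,7,9}; box has {1,6,9} → only 3 remains.
(2,7) = 1: in row 2, 1 can only go here (every other open cell in that row sees a 1).
(2,5) = 6: in row 2, 6 can only go here (every other open cell in that row sees a 6).
(5,8) = 8: in row 5, 8 can only go here (every other open cell in that row sees an 8).
(6,9) = 5: in row 6, 5 can only go here (every other open cell in that row sees a 5).
(6,3) = 6: in row 6, 6 can only go here (every other open cell in that row sees a 6).
(7,2) = 3: in row 7, 3 can only go here (every other open cell in that row sees a 3).
(7,3) = 7: in row 7, 7 can only go here (every other open cell in that row sees a 7).
(5,2) = 7: in row 5, 7 can only go here (every other open cell in that row sees a 7).
(6,8) = 7: in row 6, 7 can only go here (every other open cell in that row sees a 7).
(8,5) = 8: in row 8, 8 can only go here (every other open cell in that row sees an 8).
(8,7) = 3: in row 8, 3 can only go here (every other open cell in that row sees a 3).
(9,8) = 6: in row 9, 6 can only go here (every other open cell in that row sees a 6).
(9,9) = 8: in row 9, 8 can only go here (every other open cell in that row sees an 8).
(9,5) = 9: in row 9, 9 can only go here (every other open cell in that row sees a 9).

9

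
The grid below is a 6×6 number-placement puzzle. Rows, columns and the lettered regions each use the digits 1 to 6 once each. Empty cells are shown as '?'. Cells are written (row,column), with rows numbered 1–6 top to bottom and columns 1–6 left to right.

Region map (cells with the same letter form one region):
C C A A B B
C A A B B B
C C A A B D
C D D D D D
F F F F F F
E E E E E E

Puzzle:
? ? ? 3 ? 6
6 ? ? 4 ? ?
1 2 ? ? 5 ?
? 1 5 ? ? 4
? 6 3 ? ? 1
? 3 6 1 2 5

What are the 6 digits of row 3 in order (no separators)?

(1,5) = 1: row 1 has {3,6}; col 5 has {2,5}; region has {4,5,6} → only 1 remains.
(2,2) = 5: row 2 has {4,6}; col 2 has {1,2,3,6}; region has {3} → only 5 remains.
(2,5) = 3: row 2 has {4,5,6}; col 5 has {1,2,5}; region has {1,4,5,6} → only 3 remains.
(2,6) = 2: row 2 has {3,4,5,6}; col 6 has {1,4,5,6}; region has {1,3,4,5,6} → only 2 remains.
(3,3) = 4: row 3 has {1,2,5}; col 3 has {3,5,6}; region has {3,5} → only 4 remains.
(3,4) = 6: row 3 has {1,2,4,5}; col 4 has {1,3,4}; region has {3,4,5} → only 6 remains.
(3,6) = 3: row 3 has {1,2,4,5,6}; col 6 has {1,2,4,5,6}; region has {1,4,5} → only 3 remains.

124653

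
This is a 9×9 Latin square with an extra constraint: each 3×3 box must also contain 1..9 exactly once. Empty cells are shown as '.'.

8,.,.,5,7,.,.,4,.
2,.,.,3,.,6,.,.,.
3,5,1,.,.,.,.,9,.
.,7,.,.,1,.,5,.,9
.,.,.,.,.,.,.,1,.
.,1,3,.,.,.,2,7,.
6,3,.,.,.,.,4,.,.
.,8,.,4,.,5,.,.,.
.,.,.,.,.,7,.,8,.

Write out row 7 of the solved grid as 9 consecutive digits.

635189427

R2C8 = 5: row 2 has {2,3,6}; col 8 has {1,4,7,8,9}; box has {4,9} → only 5 remains.
R4C1 = 4: row 4 has {1,5,7,9}; col 1 has {2,3,6,8}; box has {1,3,7} → only 4 remains.
R7C8 = 2: row 7 has {3,4,6}; col 8 has {1,4,5,7,8,9}; box has {4,8} → only 2 remains.
R5C4 = 7: in row 5, 7 can only go here (every other open cell in that row sees a 7).
R8C1 = 7: in column 1, 7 can only go here (every other open cell in that column sees a 7).
R7C9 = 7: in row 7, 7 can only go here (every other open cell in that row sees a 7).
R3C7 = 7: in row 3, 7 can only go here (every other open cell in that row sees a 7).
R2C3 = 7: in row 2, 7 can only go here (every other open cell in that row sees a 7).
R3C9 = 6: in row 3, 6 can only go here (every other open cell in that row sees a 6).
R7C3 = 5: in row 7, 5 can only go here (every other open cell in that row sees a 5).
R9C9 = 5: in row 9, 5 can only go here (every other open cell in that row sees a 5).
R9C1 = 1: in column 1, 1 can only go here (every other open cell in that column sees a 1).
R9C3 = 4: in column 3, 4 can only go here (every other open cell in that column sees a 4).
R2C2 = 4: in column 2, 4 can only go here (every other open cell in that column sees a 4).
R2C5 = 9: in row 2, 9 can only go here (every other open cell in that row sees a 9).
R7C5 = 8: row 7 has {2,3,4,5,6,7}; col 5 has {1,7,9}; box has {4,5,7} → only 8 remains.
R7C4 = 1: in column 4, 1 can only go here (every other open cell in that column sees a 1).
R7C6 = 9: row 7 has {1,2,3,4,5,6,7,8}; col 6 has {5,6,7}; box has {1,4,5,7,8} → only 9 remains.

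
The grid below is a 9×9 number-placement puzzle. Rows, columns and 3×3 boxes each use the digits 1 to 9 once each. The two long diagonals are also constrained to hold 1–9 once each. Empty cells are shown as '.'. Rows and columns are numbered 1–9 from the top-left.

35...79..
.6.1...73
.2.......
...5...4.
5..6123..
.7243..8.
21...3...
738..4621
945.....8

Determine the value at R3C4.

R4C6 = 8: row 4 has {4,5}; col 6 has {2,3,4,7}; box has {1,2,3,4,5,6}; anti-diagonal has {1,3,4,7,9} → only 8 remains.
R5C8 = 9: row 5 has {1,2,3,5,6}; col 8 has {2,4,7,8}; box has {3,4,8} → only 9 remains.
R5C9 = 7: row 5 has {1,2,3,5,6,9}; col 9 has {1,3,8}; box has {3,4,8,9} → only 7 remains.
R6C6 = 9: row 6 has {2,3,4,7,8}; col 6 has {2,3,4,7,8}; box has {1,2,3,4,5,6,8}; main diagonal has {1,2,3,5,6,8} → only 9 remains.
R7C3 = 6: row 7 has {1,2,3}; col 3 has {2,5,8}; box has {1,2,3,4,5,7,8,9}; anti-diagonal has {1,3,4,7,8,9} → only 6 remains.
R7C8 = 5: row 7 has {1,2,3,6}; col 8 has {2,4,7,8,9}; box has {1,2,6,8} → only 5 remains.
R8C4 = 9: row 8 has {1,2,3,4,6,7,8}; col 4 has {1,4,5,6}; box has {3,4} → only 9 remains.
R8C5 = 5: row 8 has {1,2,3,4,6,7,8,9}; col 5 has {1,3}; box has {3,4,9} → only 5 remains.
R9C7 = 7: row 9 has {4,5,8,9}; col 7 has {3,6,9}; box has {1,2,5,6,8} → only 7 remains.
R9C8 = 3: row 9 has {4,5,7,8,9}; col 8 has {2,4,5,7,8,9}; box has {1,2,5,6,7,8} → only 3 remains.
R1C9 = 2: row 1 has {3,5,7,9}; col 9 has {1,3,7,8}; box has {3,7,9}; anti-diagonal has {1,3,4,6,7,8,9} → only 2 remains.
R2C6 = 5: row 2 has {1,3,6,7}; col 6 has {2,3,4,7,8,9}; box has {1,7} → only 5 remains.
R3C6 = 6: row 3 has {2}; col 6 has {2,3,4,5,7,8,9}; box has {1,5,7} → only 6 remains.
R3C7 = 5: row 3 has {2,6}; col 7 has {3,6,7,9}; box has {2,3,7,9}; anti-diagonal has {1,2,3,4,6,7,8,9} → only 5 remains.
R3C8 = 1: row 3 has {2,5,6}; col 8 has {2,3,4,5,7,8,9}; box has {2,3,5,7,9} → only 1 remains.
R3C9 = 4: row 3 has {1,2,5,6}; col 9 has {1,2,3,7,8}; box has {1,2,3,5,7,9} → only 4 remains.
R4C2 = 9: row 4 has {4,5,8}; col 2 has {1,2,3,4,5,6,7}; box has {2,5,7} → only 9 remains.
R4C5 = 7: row 4 has {4,5,8,9}; col 5 has {1,3,5}; box has {1,2,3,4,5,6,8,9} → only 7 remains.
R4C9 = 6: row 4 has {4,5,7,8,9}; col 9 has {1,2,3,4,7,8}; box has {3,4,7,8,9} → only 6 remains.
R5C2 = 8: row 5 has {1,2,3,5,6,7,9}; col 2 has {1,2,3,4,5,6,7,9}; box has {2,5,7,9} → only 8 remains.
R5C3 = 4: row 5 has {1,2,3,5,6,7,8,9}; col 3 has {2,5,6,8}; box has {2,5,7,8,9} → only 4 remains.
R6C7 = 1: row 6 has {2,3,4,7,8,9}; col 7 has {3,5,6,7,9}; box has {3,4,6,7,8,9} → only 1 remains.
R6C9 = 5: row 6 has {1,2,3,4,7,8,9}; col 9 has {1,2,3,4,6,7,8}; box has {1,3,4,6,7,8,9} → only 5 remains.
R7C5 = 8: row 7 has {1,2,3,5,6}; col 5 has {1,3,5,7}; box has {3,4,5,9} → only 8 remains.
R7C7 = 4: row 7 has {1,2,3,5,6,8}; col 7 has {1,3,5,6,7,9}; box has {1,2,3,5,6,7,8}; main diagonal has {1,2,3,5,6,8,9} → only 4 remains.
R7C9 = 9: row 7 has {1,2,3,4,5,6,8}; col 9 has {1,2,3,4,5,6,7,8}; box has {1,2,3,4,5,6,7,8} → only 9 remains.
R9C4 = 2: row 9 has {3,4,5,7,8,9}; col 4 has {1,4,5,6,9}; box has {3,4,5,8,9} → only 2 remains.
R9C5 = 6: row 9 has {2,3,4,5,7,8,9}; col 5 has {1,3,5,7,8}; box has {2,3,4,5,8,9} → only 6 remains.
R9C6 = 1: row 9 has {2,3,4,5,6,7,8,9}; col 6 has {2,3,4,5,6,7,8,9}; box has {2,3,4,5,6,8,9} → only 1 remains.
R1C3 = 1: row 1 has {2,3,5,7,9}; col 3 has {2,4,5,6,8}; box has {2,3,5,6} → only 1 remains.
R1C4 = 8: row 1 has {1,2,3,5,7,9}; col 4 has {1,2,4,5,6,9}; box has {1,5,6,7} → only 8 remains.
R1C5 = 4: row 1 has {1,2,3,5,7,8,9}; col 5 has {1,3,5,6,7,8}; box has {1,5,6,7,8} → only 4 remains.
R1C8 = 6: row 1 has {1,2,3,4,5,7,8,9}; col 8 has {1,2,3,4,5,7,8,9}; box has {1,2,3,4,5,7,9} → only 6 remains.
R2C3 = 9: row 2 has {1,3,5,6,7}; col 3 has {1,2,4,5,6,8}; box has {1,2,3,5,6} → only 9 remains.
R2C5 = 2: row 2 has {1,3,5,6,7,9}; col 5 has {1,3,4,5,6,7,8}; box has {1,4,5,6,7,8} → only 2 remains.
R2C7 = 8: row 2 has {1,2,3,5,6,7,9}; col 7 has {1,3,4,5,6,7,9}; box has {1,2,3,4,5,6,7,9} → only 8 remains.
R3C1 = 8: row 3 has {1,2,4,5,6}; col 1 has {2,3,5,7,9}; box has {1,2,3,5,6,9} → only 8 remains.
R3C3 = 7: row 3 has {1,2,4,5,6,8}; col 3 has {1,2,4,5,6,8,9}; box has {1,2,3,5,6,8,9}; main diagonal has {1,2,3,4,5,6,8,9} → only 7 remains.
R3C4 = 3: row 3 has {1,2,4,5,6,7,8}; col 4 has {1,2,4,5,6,8,9}; box has {1,2,4,5,6,7,8} → only 3 remains.

3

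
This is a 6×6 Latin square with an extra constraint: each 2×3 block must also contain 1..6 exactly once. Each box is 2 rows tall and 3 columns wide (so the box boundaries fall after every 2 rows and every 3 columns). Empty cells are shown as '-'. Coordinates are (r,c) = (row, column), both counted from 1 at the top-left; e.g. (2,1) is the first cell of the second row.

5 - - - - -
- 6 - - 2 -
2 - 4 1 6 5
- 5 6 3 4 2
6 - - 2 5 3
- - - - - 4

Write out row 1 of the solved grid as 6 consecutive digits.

(2,6) = 1: row 2 has {2,6}; col 6 has {2,3,4,5}; box has {2} → only 1 remains.
(3,2) = 3: row 3 has {1,2,4,5,6}; col 2 has {5,6}; box has {2,4,5,6} → only 3 remains.
(4,1) = 1: row 4 has {2,3,4,5,6}; col 1 has {2,5,6}; box has {2,3,4,5,6} → only 1 remains.
(5,3) = 1: row 5 has {2,3,5,6}; col 3 has {4,6}; box has {6} → only 1 remains.
(6,1) = 3: row 6 has {4}; col 1 has {1,2,5,6}; box has {1,6} → only 3 remains.
(6,2) = 2: row 6 has {3,4}; col 2 has {3,5,6}; box has {1,3,6} → only 2 remains.
(6,3) = 5: row 6 has {2,3,4}; col 3 has {1,4,6}; box has {1,2,3,6} → only 5 remains.
(6,4) = 6: row 6 has {2,3,4,5}; col 4 has {1,2,3}; box has {2,3,4,5} → only 6 remains.
(6,5) = 1: row 6 has {2,3,4,5,6}; col 5 has {2,4,5,6}; box has {2,3,4,5,6} → only 1 remains.
(1,4) = 4: row 1 has {5}; col 4 has {1,2,3,6}; box has {1,2} → only 4 remains.
(1,5) = 3: row 1 has {4,5}; col 5 has {1,2,4,5,6}; box has {1,2,4} → only 3 remains.
(1,6) = 6: row 1 has {3,4,5}; col 6 has {1,2,3,4,5}; box has {1,2,3,4} → only 6 remains.
(2,1) = 4: row 2 has {1,2,6}; col 1 has {1,2,3,5,6}; box has {5,6} → only 4 remains.
(2,3) = 3: row 2 has {1,2,4,6}; col 3 has {1,4,5,6}; box has {4,5,6} → only 3 remains.
(2,4) = 5: row 2 has {1,2,3,4,6}; col 4 has {1,2,3,4,6}; box has {1,2,3,4,6} → only 5 remains.
(5,2) = 4: row 5 has {1,2,3,5,6}; col 2 has {2,3,5,6}; box has {1,2,3,5,6} → only 4 remains.
(1,2) = 1: row 1 has {3,4,5,6}; col 2 has {2,3,4,5,6}; box has {3,4,5,6} → only 1 remains.
(1,3) = 2: row 1 has {1,3,4,5,6}; col 3 has {1,3,4,5,6}; box has {1,3,4,5,6} → only 2 remains.

512436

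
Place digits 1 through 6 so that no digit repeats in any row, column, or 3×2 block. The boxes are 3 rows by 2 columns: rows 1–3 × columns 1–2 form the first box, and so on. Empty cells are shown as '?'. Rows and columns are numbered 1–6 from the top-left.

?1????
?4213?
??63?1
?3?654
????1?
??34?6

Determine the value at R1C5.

R1C4 = 5: row 1 has {1}; col 4 has {1,3,4,6}; box has {1,2,3,6} → only 5 remains.
R1C6 = 2: row 1 has {1,5}; col 6 has {1,4,6}; box has {1,3} → only 2 remains.
R2C6 = 5: row 2 has {1,2,3,4}; col 6 has {1,2,4,6}; box has {1,2,3} → only 5 remains.
R3C5 = 4: row 3 has {1,3,6}; col 5 has {1,3,5}; box has {1,2,3,5} → only 4 remains.
R4C3 = 1: row 4 has {3,4,5,6}; col 3 has {2,3,6}; box has {3,4,6} → only 1 remains.
R5C3 = 5: row 5 has {1}; col 3 has {1,2,3,6}; box has {1,3,4,6} → only 5 remains.
R5C4 = 2: row 5 has {1,5}; col 4 has {1,3,4,5,6}; box has {1,3,4,5,6} → only 2 remains.
R5C6 = 3: row 5 has {1,2,5}; col 6 has {1,2,4,5,6}; box has {1,4,5,6} → only 3 remains.
R6C5 = 2: row 6 has {3,4,6}; col 5 has {1,3,4,5}; box has {1,3,4,5,6} → only 2 remains.
R1C3 = 4: row 1 has {1,2,5}; col 3 has {1,2,3,5,6}; box has {1,2,3,5,6} → only 4 remains.
R1C5 = 6: row 1 has {1,2,4,5}; col 5 has {1,2,3,4,5}; box has {1,2,3,4,5} → only 6 remains.

6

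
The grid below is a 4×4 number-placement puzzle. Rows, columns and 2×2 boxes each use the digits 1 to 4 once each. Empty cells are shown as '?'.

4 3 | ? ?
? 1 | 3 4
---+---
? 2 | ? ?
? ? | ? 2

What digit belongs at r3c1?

r1c4 = 1 (sole candidate).
r2c1 = 2 (sole candidate).
r3c4 = 3 (sole candidate).
r4c2 = 4 (sole candidate).
r4c3 = 1 (sole candidate).
r1c3 = 2 (sole candidate).
r3c1 = 1: row 3 has {2,3}; col 1 has {2,4}; box has {2,4} → only 1 remains.

1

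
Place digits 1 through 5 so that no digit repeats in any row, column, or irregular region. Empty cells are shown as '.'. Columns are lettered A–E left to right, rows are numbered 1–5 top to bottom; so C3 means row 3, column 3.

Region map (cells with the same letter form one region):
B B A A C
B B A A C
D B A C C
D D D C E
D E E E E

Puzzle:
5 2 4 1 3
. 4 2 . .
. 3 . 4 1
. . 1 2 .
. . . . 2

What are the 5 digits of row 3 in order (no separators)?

A2 = 1 (sole candidate).
E2 = 5 (sole candidate).
A3 = 2: row 3 has {1,3,4}; col 1 has {1,5}; region has {1} → only 2 remains.
C3 = 5: row 3 has {1,2,3,4}; col 3 has {1,2,4}; region has {1,2,4} → only 5 remains.

23541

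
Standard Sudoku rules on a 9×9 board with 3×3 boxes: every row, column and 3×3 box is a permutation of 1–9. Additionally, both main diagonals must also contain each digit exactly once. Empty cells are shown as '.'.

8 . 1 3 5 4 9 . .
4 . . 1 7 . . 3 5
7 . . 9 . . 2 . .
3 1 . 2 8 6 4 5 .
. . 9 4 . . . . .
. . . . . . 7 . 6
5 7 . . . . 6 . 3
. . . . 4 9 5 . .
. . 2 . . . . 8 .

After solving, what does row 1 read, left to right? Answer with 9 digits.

821354967

R1C9 = 7: row 1 has {1,3,4,5,8,9}; col 9 has {3,5,6}; box has {2,3,5,9}; anti-diagonal has {2,3,6} → only 7 remains.
R2C2 = 9: row 2 has {1,3,4,5,7}; col 2 has {1,7}; box has {1,4,7,8}; main diagonal has {2,6,8} → only 9 remains.
R2C3 = 6: row 2 has {1,3,4,5,7,9}; col 3 has {1,2,9}; box has {1,4,7,8,9} → only 6 remains.
R2C7 = 8: row 2 has {1,3,4,5,6,7,9}; col 7 has {2,4,5,6,7,9}; box has {2,3,5,7,9} → only 8 remains.
R3C5 = 6: row 3 has {2,7,9}; col 5 has {4,5,7,8}; box has {1,3,4,5,7,9} → only 6 remains.
R3C6 = 8: row 3 has {2,6,7,9}; col 6 has {4,6,9}; box has {1,3,4,5,6,7,9} → only 8 remains.
R4C3 = 7: row 4 has {1,2,3,4,5,6,8}; col 3 has {1,2,6,9}; box has {1,3,9} → only 7 remains.
R4C9 = 9: row 4 has {1,2,3,4,5,6,7,8}; col 9 has {3,5,6,7}; box has {4,5,6,7} → only 9 remains.
R5C5 = 1: row 5 has {4,9}; col 5 has {4,5,6,7,8}; box has {2,4,6,8}; main diagonal has {2,6,8,9}; anti-diagonal has {2,3,6,7} → only 1 remains.
R5C7 = 3: row 5 has {1,4,9}; col 7 has {2,4,5,6,7,8,9}; box has {4,5,6,7,9} → only 3 remains.
R5C8 = 2: row 5 has {1,3,4,9}; col 8 has {3,5,8}; box has {3,4,5,6,7,9} → only 2 remains.
R5C9 = 8: row 5 has {1,2,3,4,9}; col 9 has {3,5,6,7,9}; box has {2,3,4,5,6,7,9} → only 8 remains.
R6C1 = 2: row 6 has {6,7}; col 1 has {3,4,5,7,8}; box has {1,3,7,9} → only 2 remains.
R6C4 = 5: row 6 has {2,6,7}; col 4 has {1,2,3,4,9}; box has {1,2,4,6,8}; anti-diagonal has {1,2,3,6,7} → only 5 remains.
R6C6 = 3: row 6 has {2,5,6,7}; col 6 has {4,6,8,9}; box has {1,2,4,5,6,8}; main diagonal has {1,2,6,8,9} → only 3 remains.
R6C8 = 1: row 6 has {2,3,5,6,7}; col 8 has {2,3,5,8}; box has {2,3,4,5,6,7,8,9} → only 1 remains.
R7C4 = 8: row 7 has {3,5,6,7}; col 4 has {1,2,3,4,5,9}; box has {4,9} → only 8 remains.
R7C5 = 2: row 7 has {3,5,6,7,8}; col 5 has {1,4,5,6,7,8}; box has {4,8,9} → only 2 remains.
R7C6 = 1: row 7 has {2,3,5,6,7,8}; col 6 has {3,4,6,8,9}; box has {2,4,8,9} → only 1 remains.
R8C2 = 8: row 8 has {4,5,9}; col 2 has {1,7,9}; box has {2,5,7}; anti-diagonal has {1,2,3,5,6,7} → only 8 remains.
R8C3 = 3: row 8 has {4,5,8,9}; col 3 has {1,2,6,7,9}; box has {2,5,7,8} → only 3 remains.
R8C8 = 7: row 8 has {3,4,5,8,9}; col 8 has {1,2,3,5,8}; box has {3,5,6,8}; main diagonal has {1,2,3,6,8,9} → only 7 remains.
R9C1 = 9: row 9 has {2,8}; col 1 has {2,3,4,5,7,8}; box has {2,3,5,7,8}; anti-diagonal has {1,2,3,5,6,7,8} → only 9 remains.
R9C5 = 3: row 9 has {2,8,9}; col 5 has {1,2,4,5,6,7,8}; box has {1,2,4,8,9} → only 3 remains.
R9C7 = 1: row 9 has {2,3,8,9}; col 7 has {2,3,4,5,6,7,8,9}; box has {3,5,6,7,8} → only 1 remains.
R9C9 = 4: row 9 has {1,2,3,8,9}; col 9 has {3,5,6,7,8,9}; box has {1,3,5,6,7,8}; main diagonal has {1,2,3,6,7,8,9} → only 4 remains.
R1C2 = 2: row 1 has {1,3,4,5,7,8,9}; col 2 has {1,7,8,9}; box has {1,4,6,7,8,9} → only 2 remains.
R1C8 = 6: row 1 has {1,2,3,4,5,7,8,9}; col 8 has {1,2,3,5,7,8}; box has {2,3,5,7,8,9} → only 6 remains.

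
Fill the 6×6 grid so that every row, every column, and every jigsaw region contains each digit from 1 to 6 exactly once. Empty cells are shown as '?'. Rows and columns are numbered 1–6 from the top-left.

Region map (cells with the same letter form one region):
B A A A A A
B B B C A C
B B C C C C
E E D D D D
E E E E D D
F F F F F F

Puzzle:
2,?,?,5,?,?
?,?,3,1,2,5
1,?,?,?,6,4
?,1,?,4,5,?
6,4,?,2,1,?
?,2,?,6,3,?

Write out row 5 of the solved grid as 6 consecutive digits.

row 1, column 5 = 4 (sole candidate).
row 2, column 1 = 4 (sole candidate).
row 2, column 2 = 6 (sole candidate).
row 3, column 2 = 5 (sole candidate).
row 3, column 3 = 2 (sole candidate).
row 3, column 4 = 3 (sole candidate).
row 4, column 1 = 3 (sole candidate).
row 4, column 3 = 6 (sole candidate).
row 4, column 6 = 2 (sole candidate).
row 5, column 3 = 5: row 5 has {1,2,4,6}; col 3 has {2,3,6}; region has {1,2,3,4,6} → only 5 remains.
row 5, column 6 = 3: row 5 has {1,2,4,5,6}; col 6 has {2,4,5}; region has {1,2,4,5,6} → only 3 remains.

645213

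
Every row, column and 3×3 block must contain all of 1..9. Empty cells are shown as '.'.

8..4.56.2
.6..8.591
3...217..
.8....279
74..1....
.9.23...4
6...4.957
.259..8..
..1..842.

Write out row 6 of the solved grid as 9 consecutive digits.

R1C8 = 3: row 1 has {2,4,5,6,8}; col 8 has {2,5,7,9}; box has {1,2,5,6,7,9} → only 3 remains.
R3C2 = 5: row 3 has {1,2,3,7}; col 2 has {2,4,6,8,9}; box has {3,6,8} → only 5 remains.
R3C4 = 6: row 3 has {1,2,3,5,7}; col 4 has {2,4,9}; box has {1,2,4,5,8} → only 6 remains.
R3C9 = 8: row 3 has {1,2,3,5,6,7}; col 9 has {1,2,4,7,9}; box has {1,2,3,5,6,7,9} → only 8 remains.
R4C4 = 5: row 4 has {2,7,8,9}; col 4 has {2,4,6,9}; box has {1,2,3} → only 5 remains.
R4C5 = 6: row 4 has {2,5,7,8,9}; col 5 has {1,2,3,4,8}; box has {1,2,3,5} → only 6 remains.
R4C6 = 4: row 4 has {2,5,6,7,8,9}; col 6 has {1,5,8}; box has {1,2,3,5,6} → only 4 remains.
R5C4 = 8: row 5 has {1,4,7}; col 4 has {2,4,5,6,9}; box has {1,2,3,4,5,6} → only 8 remains.
R5C6 = 9: row 5 has {1,4,7,8}; col 6 has {1,4,5,8}; box has {1,2,3,4,5,6,8} → only 9 remains.
R5C7 = 3: row 5 has {1,4,7,8,9}; col 7 has {2,4,5,6,7,8,9}; box has {2,4,7,9} → only 3 remains.
R5C8 = 6: row 5 has {1,3,4,7,8,9}; col 8 has {2,3,5,7,9}; box has {2,3,4,7,9} → only 6 remains.
R5C9 = 5: row 5 has {1,3,4,6,7,8,9}; col 9 has {1,2,4,7,8,9}; box has {2,3,4,6,7,9} → only 5 remains.
R6C3 = 6: row 6 has {2,3,4,9}; col 3 has {1,5}; box has {4,7,8,9} → only 6 remains.
R6C6 = 7: row 6 has {2,3,4,6,9}; col 6 has {1,4,5,8,9}; box has {1,2,3,4,5,6,8,9} → only 7 remains.
R6C7 = 1: row 6 has {2,3,4,6,7,9}; col 7 has {2,3,4,5,6,7,8,9}; box has {2,3,4,5,6,7,9} → only 1 remains.
R6C8 = 8: row 6 has {1,2,3,4,6,7,9}; col 8 has {2,3,5,6,7,9}; box has {1,2,3,4,5,6,7,9} → only 8 remains.
R7C2 = 3: row 7 has {4,5,6,7,9}; col 2 has {2,4,5,6,8,9}; box has {1,2,5,6} → only 3 remains.
R7C3 = 8: row 7 has {3,4,5,6,7,9}; col 3 has {1,5,6}; box has {1,2,3,5,6} → only 8 remains.
R7C4 = 1: row 7 has {3,4,5,6,7,8,9}; col 4 has {2,4,5,6,8,9}; box has {4,8,9} → only 1 remains.
R7C6 = 2: row 7 has {1,3,4,5,6,7,8,9}; col 6 has {1,4,5,7,8,9}; box has {1,4,8,9} → only 2 remains.
R8C1 = 4: row 8 has {2,5,8,9}; col 1 has {3,6,7,8}; box has {1,2,3,5,6,8} → only 4 remains.
R8C5 = 7: row 8 has {2,4,5,8,9}; col 5 has {1,2,3,4,6,8}; box has {1,2,4,8,9} → only 7 remains.
R8C8 = 1: row 8 has {2,4,5,7,8,9}; col 8 has {2,3,5,6,7,8,9}; box has {2,4,5,7,8,9} → only 1 remains.
R9C1 = 9: row 9 has {1,2,4,8}; col 1 has {3,4,6,7,8}; box has {1,2,3,4,5,6,8} → only 9 remains.
R9C2 = 7: row 9 has {1,2,4,8,9}; col 2 has {2,3,4,5,6,8,9}; box has {1,2,3,4,5,6,8,9} → only 7 remains.
R9C4 = 3: row 9 has {1,2,4,7,8,9}; col 4 has {1,2,4,5,6,8,9}; box has {1,2,4,7,8,9} → only 3 remains.
R9C5 = 5: row 9 has {1,2,3,4,7,8,9}; col 5 has {1,2,3,4,6,7,8}; box has {1,2,3,4,7,8,9} → only 5 remains.
R9C9 = 6: row 9 has {1,2,3,4,5,7,8,9}; col 9 has {1,2,4,5,7,8,9}; box has {1,2,4,5,7,8,9} → only 6 remains.
R1C2 = 1: row 1 has {2,3,4,5,6,8}; col 2 has {2,3,4,5,6,7,8,9}; box has {3,5,6,8} → only 1 remains.
R1C5 = 9: row 1 has {1,2,3,4,5,6,8}; col 5 has {1,2,3,4,5,6,7,8}; box has {1,2,4,5,6,8} → only 9 remains.
R2C1 = 2: row 2 has {1,5,6,8,9}; col 1 has {3,4,6,7,8,9}; box has {1,3,5,6,8} → only 2 remains.
R2C4 = 7: row 2 has {1,2,5,6,8,9}; col 4 has {1,2,3,4,5,6,8,9}; box has {1,2,4,5,6,8,9} → only 7 remains.
R2C6 = 3: row 2 has {1,2,5,6,7,8,9}; col 6 has {1,2,4,5,7,8,9}; box has {1,2,4,5,6,7,8,9} → only 3 remains.
R3C8 = 4: row 3 has {1,2,3,5,6,7,8}; col 8 has {1,2,3,5,6,7,8,9}; box has {1,2,3,5,6,7,8,9} → only 4 remains.
R4C1 = 1: row 4 has {2,4,5,6,7,8,9}; col 1 has {2,3,4,6,7,8,9}; box has {4,6,7,8,9} → only 1 remains.
R4C3 = 3: row 4 has {1,2,4,5,6,7,8,9}; col 3 has {1,5,6,8}; box has {1,4,6,7,8,9} → only 3 remains.
R5C3 = 2: row 5 has {1,3,4,5,6,7,8,9}; col 3 has {1,3,5,6,8}; box has {1,3,4,6,7,8,9} → only 2 remains.
R6C1 = 5: row 6 has {1,2,3,4,6,7,8,9}; col 1 has {1,2,3,4,6,7,8,9}; box has {1,2,3,4,6,7,8,9} → only 5 remains.

596237184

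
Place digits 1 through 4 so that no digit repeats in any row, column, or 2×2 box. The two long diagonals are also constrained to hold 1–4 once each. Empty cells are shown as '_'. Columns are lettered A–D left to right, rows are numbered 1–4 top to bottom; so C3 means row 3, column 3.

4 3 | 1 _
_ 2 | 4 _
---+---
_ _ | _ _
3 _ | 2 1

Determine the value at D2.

D1 = 2: row 1 has {1,3,4}; col 4 has {1}; box has {1,4}; anti-diagonal has {3,4} → only 2 remains.
A2 = 1: row 2 has {2,4}; col 1 has {3,4}; box has {2,3,4} → only 1 remains.
D2 = 3: row 2 has {1,2,4}; col 4 has {1,2}; box has {1,2,4} → only 3 remains.

3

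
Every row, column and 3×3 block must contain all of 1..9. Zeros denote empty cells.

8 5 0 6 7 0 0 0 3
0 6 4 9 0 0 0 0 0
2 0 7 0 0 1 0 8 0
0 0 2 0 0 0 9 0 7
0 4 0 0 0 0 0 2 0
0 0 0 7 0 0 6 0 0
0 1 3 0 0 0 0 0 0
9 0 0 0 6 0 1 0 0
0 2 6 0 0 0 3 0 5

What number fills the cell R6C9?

R3C9 = 6 (hidden single in row 3).
R3C2 = 9 (hidden single in row 3).
R1C3 = 1 (sole candidate).
R2C1 = 3 (sole candidate).
R1C8 = 9 (hidden single in row 1).
R5C1 = 7 (hidden single in row 5).
R9C1 = 4 (sole candidate).
R9C8 = 7 (sole candidate).
R7C1 = 5 (sole candidate).
R8C3 = 8 (sole candidate).
R8C8 = 4 (sole candidate).
R8C9 = 2 (sole candidate).
R2C9 = 1 (sole candidate).
R5C9 = 8 (sole candidate).
R6C1 = 1 (sole candidate).
R6C9 = 4: row 6 has {1,6,7}; col 9 has {1,2,3,5,6,7,8}; box has {2,6,7,8,9} → only 4 remains.

4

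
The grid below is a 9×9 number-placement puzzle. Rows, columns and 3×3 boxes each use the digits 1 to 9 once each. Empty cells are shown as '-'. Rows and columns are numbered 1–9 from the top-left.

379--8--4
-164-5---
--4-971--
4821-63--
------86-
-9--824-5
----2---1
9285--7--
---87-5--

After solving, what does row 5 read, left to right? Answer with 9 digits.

r2c5 = 3: row 2 has {1,4,5,6}; col 5 has {2,7,8,9}; box has {4,5,7,8,9} → only 3 remains.
r3c2 = 5: row 3 has {1,4,7,9}; col 2 has {1,2,7,8,9}; box has {1,3,4,6,7,9} → only 5 remains.
r4c5 = 5: row 4 has {1,2,3,4,6,8}; col 5 has {2,3,7,8,9}; box has {1,2,6,8} → only 5 remains.
r5c2 = 3: row 5 has {6,8}; col 2 has {1,2,5,7,8,9}; box has {2,4,8,9} → only 3 remains.
r5c5 = 4: row 5 has {3,6,8}; col 5 has {2,3,5,7,8,9}; box has {1,2,5,6,8} → only 4 remains.
r5c6 = 9: row 5 has {3,4,6,8}; col 6 has {2,5,6,7,8}; box has {1,2,4,5,6,8} → only 9 remains.
r5c4 = 7: row 5 has {3,4,6,8,9}; col 4 has {1,4,5,8}; box has {1,2,4,5,6,8,9} → only 7 remains.
r5c9 = 2: row 5 has {3,4,6,7,8,9}; col 9 has {1,4,5}; box has {3,4,5,6,8} → only 2 remains.
r6c4 = 3: row 6 has {2,4,5,8,9}; col 4 has {1,4,5,7,8}; box has {1,2,4,5,6,7,8,9} → only 3 remains.
r1c5 = 1: in row 1, 1 can only go here (every other open cell in that row sees a 1).
r1c8 = 5: in row 1, 5 can only go here (every other open cell in that row sees a 5).
r8c5 = 6: row 8 has {2,5,7,8,9}; col 5 has {1,2,3,4,5,7,8,9}; box has {2,5,7,8} → only 6 remains.
r8c9 = 3: row 8 has {2,5,6,7,8,9}; col 9 has {1,2,4,5}; box has {1,5,7} → only 3 remains.
r7c4 = 9: row 7 has {1,2}; col 4 has {1,3,4,5,7,8}; box has {2,5,6,7,8} → only 9 remains.
r7c7 = 6: row 7 has {1,2,9}; col 7 has {1,3,4,5,7,8}; box has {1,3,5,7} → only 6 remains.
r8c8 = 4: row 8 has {2,3,5,6,7,8,9}; col 8 has {5,6}; box has {1,3,5,6,7} → only 4 remains.
r9c9 = 9: row 9 has {5,7,8}; col 9 has {1,2,3,4,5}; box has {1,3,4,5,6,7} → only 9 remains.
r1c7 = 2: row 1 has {1,3,4,5,7,8,9}; col 7 has {1,3,4,5,6,7,8}; box has {1,4,5} → only 2 remains.
r2c7 = 9: row 2 has {1,3,4,5,6}; col 7 has {1,2,3,4,5,6,7,8}; box has {1,2,4,5} → only 9 remains.
r4c9 = 7: row 4 has {1,2,3,4,5,6,8}; col 9 has {1,2,3,4,5,9}; box has {2,3,4,5,6,8} → only 7 remains.
r6c8 = 1: row 6 has {2,3,4,5,8,9}; col 8 has {4,5,6}; box has {2,3,4,5,6,7,8} → only 1 remains.
r7c2 = 4: row 7 has {1,2,6,9}; col 2 has {1,2,3,5,7,8,9}; box has {2,8,9} → only 4 remains.
r7c6 = 3: row 7 has {1,2,4,6,9}; col 6 has {2,5,6,7,8,9}; box has {2,5,6,7,8,9} → only 3 remains.
r7c8 = 8: row 7 has {1,2,3,4,6,9}; col 8 has {1,4,5,6}; box has {1,3,4,5,6,7,9} → only 8 remains.
r8c6 = 1: row 8 has {2,3,4,5,6,7,8,9}; col 6 has {2,3,5,6,7,8,9}; box has {2,3,5,6,7,8,9} → only 1 remains.
r9c2 = 6: row 9 has {5,7,8,9}; col 2 has {1,2,3,4,5,7,8,9}; box has {2,4,8,9} → only 6 remains.
r9c6 = 4: row 9 has {5,6,7,8,9}; col 6 has {1,2,3,5,6,7,8,9}; box has {1,2,3,5,6,7,8,9} → only 4 remains.
r9c8 = 2: row 9 has {4,5,6,7,8,9}; col 8 has {1,4,5,6,8}; box has {1,3,4,5,6,7,8,9} → only 2 remains.
r1c4 = 6: row 1 has {1,2,3,4,5,7,8,9}; col 4 has {1,3,4,5,7,8,9}; box has {1,3,4,5,7,8,9} → only 6 remains.
r2c8 = 7: row 2 has {1,3,4,5,6,9}; col 8 has {1,2,4,5,6,8}; box has {1,2,4,5,9} → only 7 remains.
r2c9 = 8: row 2 has {1,3,4,5,6,7,9}; col 9 has {1,2,3,4,5,7,9}; box has {1,2,4,5,7,9} → only 8 remains.
r3c4 = 2: row 3 has {1,4,5,7,9}; col 4 has {1,3,4,5,6,7,8,9}; box has {1,3,4,5,6,7,8,9} → only 2 remains.
r3c8 = 3: row 3 has {1,2,4,5,7,9}; col 8 has {1,2,4,5,6,7,8}; box has {1,2,4,5,7,8,9} → only 3 remains.
r3c9 = 6: row 3 has {1,2,3,4,5,7,9}; col 9 has {1,2,3,4,5,7,8,9}; box has {1,2,3,4,5,7,8,9} → only 6 remains.
r4c8 = 9: row 4 has {1,2,3,4,5,6,7,8}; col 8 has {1,2,3,4,5,6,7,8}; box has {1,2,3,4,5,6,7,8} → only 9 remains.
r6c3 = 7: row 6 has {1,2,3,4,5,8,9}; col 3 has {2,4,6,8,9}; box has {2,3,4,8,9} → only 7 remains.
r7c3 = 5: row 7 has {1,2,3,4,6,8,9}; col 3 has {2,4,6,7,8,9}; box has {2,4,6,8,9} → only 5 remains.
r9c1 = 1: row 9 has {2,4,5,6,7,8,9}; col 1 has {3,4,9}; box has {2,4,5,6,8,9} → only 1 remains.
r9c3 = 3: row 9 has {1,2,4,5,6,7,8,9}; col 3 has {2,4,5,6,7,8,9}; box has {1,2,4,5,6,8,9} → only 3 remains.
r2c1 = 2: row 2 has {1,3,4,5,6,7,8,9}; col 1 has {1,3,4,9}; box has {1,3,4,5,6,7,9} → only 2 remains.
r3c1 = 8: row 3 has {1,2,3,4,5,6,7,9}; col 1 has {1,2,3,4,9}; box has {1,2,3,4,5,6,7,9} → only 8 remains.
r5c1 = 5: row 5 has {2,3,4,6,7,8,9}; col 1 has {1,2,3,4,8,9}; box has {2,3,4,7,8,9} → only 5 remains.
r5c3 = 1: row 5 has {2,3,4,5,6,7,8,9}; col 3 has {2,3,4,5,6,7,8,9}; box has {2,3,4,5,7,8,9} → only 1 remains.

531749862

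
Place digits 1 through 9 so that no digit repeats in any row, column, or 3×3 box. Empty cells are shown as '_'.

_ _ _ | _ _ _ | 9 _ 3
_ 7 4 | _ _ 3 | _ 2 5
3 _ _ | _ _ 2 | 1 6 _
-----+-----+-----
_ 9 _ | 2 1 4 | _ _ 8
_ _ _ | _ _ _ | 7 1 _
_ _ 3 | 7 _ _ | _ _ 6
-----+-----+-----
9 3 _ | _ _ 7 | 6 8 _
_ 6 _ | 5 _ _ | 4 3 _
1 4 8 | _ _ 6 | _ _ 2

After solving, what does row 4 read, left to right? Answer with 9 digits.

row 2, column 7 = 8: row 2 has {2,3,4,5,7}; col 7 has {1,4,6,7,9}; box has {1,2,3,5,6,9} → only 8 remains.
row 4, column 8 = 5: row 4 has {1,2,4,8,9}; col 8 has {1,2,3,6,8}; box has {1,6,7,8} → only 5 remains.
row 6, column 7 = 2: row 6 has {3,6,7}; col 7 has {1,4,6,7,8,9}; box has {1,5,6,7,8} → only 2 remains.
row 7, column 9 = 1: row 7 has {3,6,7,8,9}; col 9 has {2,3,5,6,8}; box has {2,3,4,6,8} → only 1 remains.
row 9, column 7 = 5: row 9 has {1,2,4,6,8}; col 7 has {1,2,4,6,7,8,9}; box has {1,2,3,4,6,8} → only 5 remains.
row 2, column 1 = 6: row 2 has {2,3,4,5,7,8}; col 1 has {1,3,9}; box has {3,4,7} → only 6 remains.
row 2, column 5 = 9: row 2 has {2,3,4,5,6,7,8}; col 5 has {1}; box has {2,3} → only 9 remains.
row 4, column 1 = 7: row 4 has {1,2,4,5,8,9}; col 1 has {1,3,6,9}; box has {3,9} → only 7 remains.
row 4, column 3 = 6: row 4 has {1,2,4,5,7,8,9}; col 3 has {3,4,8}; box has {3,7,9} → only 6 remains.
row 4, column 7 = 3: row 4 has {1,2,4,5,6,7,8,9}; col 7 has {1,2,4,5,6,7,8,9}; box has {1,2,5,6,7,8} → only 3 remains.

796214358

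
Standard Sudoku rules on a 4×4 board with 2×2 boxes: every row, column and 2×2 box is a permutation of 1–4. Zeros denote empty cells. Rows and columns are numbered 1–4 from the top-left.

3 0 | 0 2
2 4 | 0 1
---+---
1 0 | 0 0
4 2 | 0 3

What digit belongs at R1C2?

1

R1C2 = 1: row 1 has {2,3}; col 2 has {2,4}; box has {2,3,4} → only 1 remains.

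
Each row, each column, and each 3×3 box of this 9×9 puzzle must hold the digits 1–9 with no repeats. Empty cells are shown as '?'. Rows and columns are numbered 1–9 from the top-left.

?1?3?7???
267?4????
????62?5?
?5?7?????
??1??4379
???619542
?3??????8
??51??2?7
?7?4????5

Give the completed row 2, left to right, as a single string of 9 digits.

267541983

R6C2 = 8 (sole candidate).
R6C3 = 3 (sole candidate).
R5C1 = 6 (sole candidate).
R5C2 = 2 (sole candidate).
R6C1 = 7 (sole candidate).
R1C8 = 2 (hidden single in row 1).
R3C7 = 7 (hidden single in row 3).
R3C9 = 1 (hidden single in row 3).
R2C9 = 3: row 2 has {2,4,6,7}; col 9 has {1,2,5,7,8,9}; box has {1,2,5,7} → only 3 remains.
R4C9 = 6 (sole candidate).
R1C9 = 4 (sole candidate).
R1C7 = 6 (hidden single in row 1).
R2C6 = 1: in row 2, 1 can only go here (every other open cell in that row sees a 1).
R2C4 = 5: in row 2, 5 can only go here (every other open cell in that row sees a 5).
R5C4 = 8 (sole candidate).
R5C5 = 5 (sole candidate).
R3C4 = 9 (sole candidate).
R4C6 = 3 (sole candidate).
R7C4 = 2 (sole candidate).
R1C5 = 8 (sole candidate).
R3C2 = 4 (sole candidate).
R3C3 = 8 (sole candidate).
R4C5 = 2 (sole candidate).
R8C2 = 9 (sole candidate).
R8C5 = 3 (sole candidate).
R8C8 = 6 (sole candidate).
R9C5 = 9 (sole candidate).
R9C7 = 1 (sole candidate).
R9C8 = 3 (sole candidate).
R1C3 = 9 (sole candidate).
R3C1 = 3 (sole candidate).
R4C3 = 4 (sole candidate).
R4C7 = 8 (sole candidate).
R4C8 = 1 (sole candidate).
R7C3 = 6 (sole candidate).
R7C5 = 7 (sole candidate).
R7C6 = 5 (sole candidate).
R7C8 = 9 (sole candidate).
R8C6 = 8 (sole candidate).
R9C1 = 8 (sole candidate).
R9C3 = 2 (sole candidate).
R9C6 = 6 (sole candidate).
R1C1 = 5 (sole candidate).
R2C7 = 9: row 2 has {1,2,3,4,5,6,7}; col 7 has {1,2,3,5,6,7,8}; box has {1,2,3,4,5,6,7} → only 9 remains.
R2C8 = 8: row 2 has {1,2,3,4,5,6,7,9}; col 8 has {1,2,3,4,5,6,7,9}; box has {1,2,3,4,5,6,7,9} → only 8 remains.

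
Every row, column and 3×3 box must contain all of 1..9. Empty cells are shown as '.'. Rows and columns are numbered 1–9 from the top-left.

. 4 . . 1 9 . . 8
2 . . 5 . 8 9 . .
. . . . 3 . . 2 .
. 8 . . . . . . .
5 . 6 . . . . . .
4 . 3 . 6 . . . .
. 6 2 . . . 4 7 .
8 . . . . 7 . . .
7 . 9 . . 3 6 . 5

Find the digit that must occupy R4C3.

1

R9C2 = 1: row 9 has {3,5,6,7,9}; col 2 has {4,6,8}; box has {2,6,7,8,9} → only 1 remains.
R9C8 = 8: row 9 has {1,3,5,6,7,9}; col 8 has {2,7}; box has {4,5,6,7} → only 8 remains.
R7C1 = 3: row 7 has {2,4,6,7}; col 1 has {2,4,5,7,8}; box has {1,2,6,7,8,9} → only 3 remains.
R8C2 = 5: row 8 has {7,8}; col 2 has {1,4,6,8}; box has {1,2,3,6,7,8,9} → only 5 remains.
R8C3 = 4: row 8 has {5,7,8}; col 3 has {2,3,6,9}; box has {1,2,3,5,6,7,8,9} → only 4 remains.
R1C1 = 6: row 1 has {1,4,8,9}; col 1 has {2,3,4,5,7,8}; box has {2,4} → only 6 remains.
R1C4 = 2: in row 1, 2 can only go here (every other open cell in that row sees a 2).
R9C4 = 4: row 9 has {1,3,5,6,7,8,9}; col 4 has {2,5}; box has {3,7} → only 4 remains.
R9C5 = 2: row 9 has {1,3,4,5,6,7,8,9}; col 5 has {1,3,6}; box has {3,4,7} → only 2 remains.
R8C5 = 9: row 8 has {4,5,7,8}; col 5 has {1,2,3,6}; box has {2,3,4,7} → only 9 remains.
R3C3 = 8: in row 3, 8 can only go here (every other open cell in that row sees an 8).
R3C7 = 5: in row 3, 5 can only go here (every other open cell in that row sees a 5).
R1C8 = 3: row 1 has {1,2,4,6,8,9}; col 8 has {2,7,8}; box has {2,5,8,9} → only 3 remains.
R8C8 = 1: row 8 has {4,5,7,8,9}; col 8 has {2,3,7,8}; box has {4,5,6,7,8} → only 1 remains.
R1C7 = 7: row 1 has {1,2,3,4,6,8,9}; col 7 has {4,5,6,9}; box has {2,3,5,8,9} → only 7 remains.
R7C9 = 9: row 7 has {2,3,4,6,7}; col 9 has {5,8}; box has {1,4,5,6,7,8} → only 9 remains.
R8C4 = 6: row 8 has {1,4,5,7,8,9}; col 4 has {2,4,5}; box has {2,3,4,7,9} → only 6 remains.
R1C3 = 5: row 1 has {1,2,3,4,6,7,8,9}; col 3 has {2,3,4,6,8,9}; box has {2,4,6,8} → only 5 remains.
R3C4 = 7: row 3 has {2,3,5,8}; col 4 has {2,4,5,6}; box has {1,2,3,5,8,9} → only 7 remains.
R2C5 = 4: row 2 has {2,5,8,9}; col 5 has {1,2,3,6,9}; box has {1,2,3,5,7,8,9} → only 4 remains.
R2C8 = 6: row 2 has {2,4,5,8,9}; col 8 has {1,2,3,7,8}; box has {2,3,5,7,8,9} → only 6 remains.
R2C9 = 1: row 2 has {2,4,5,6,8,9}; col 9 has {5,8,9}; box has {2,3,5,6,7,8,9} → only 1 remains.
R3C2 = 9: row 3 has {2,3,5,7,8}; col 2 has {1,4,5,6,8}; box has {2,4,5,6,8} → only 9 remains.
R3C6 = 6: row 3 has {2,3,5,7,8,9}; col 6 has {3,7,8,9}; box has {1,2,3,4,5,7,8,9} → only 6 remains.
R3C9 = 4: row 3 has {2,3,5,6,7,8,9}; col 9 has {1,5,8,9}; box has {1,2,3,5,6,7,8,9} → only 4 remains.
R2C3 = 7: row 2 has {1,2,4,5,6,8,9}; col 3 has {2,3,4,5,6,8,9}; box has {2,4,5,6,8,9} → only 7 remains.
R3C1 = 1: row 3 has {2,3,4,5,6,7,8,9}; col 1 has {2,3,4,5,6,7,8}; box has {2,4,5,6,7,8,9} → only 1 remains.
R4C1 = 9: row 4 has {8}; col 1 has {1,2,3,4,5,6,7,8}; box has {3,4,5,6,8} → only 9 remains.
R4C3 = 1: row 4 has {8,9}; col 3 has {2,3,4,5,6,7,8,9}; box has {3,4,5,6,8,9} → only 1 remains.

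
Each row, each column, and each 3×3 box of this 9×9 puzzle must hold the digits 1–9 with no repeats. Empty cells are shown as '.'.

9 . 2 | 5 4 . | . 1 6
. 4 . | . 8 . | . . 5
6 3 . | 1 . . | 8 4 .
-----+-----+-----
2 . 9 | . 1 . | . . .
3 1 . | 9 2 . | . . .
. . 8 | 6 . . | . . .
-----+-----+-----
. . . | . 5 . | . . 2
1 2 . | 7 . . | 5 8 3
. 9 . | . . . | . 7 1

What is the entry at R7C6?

1

R2C1 = 7 (sole candidate).
R2C3 = 1 (sole candidate).
R3C3 = 5 (sole candidate).
R1C2 = 8 (sole candidate).
R2C6 = 6 (hidden single in row 2).
R3C6 = 2 (hidden single in row 3).
R2C4 = 3 (sole candidate).
R1C6 = 7 (sole candidate).
R1C7 = 3 (sole candidate).
R3C5 = 9 (sole candidate).
R3C9 = 7 (sole candidate).
R8C5 = 6 (sole candidate).
R9C5 = 3 (sole candidate).
R6C5 = 7 (sole candidate).
R8C3 = 4 (sole candidate).
R8C6 = 9 (sole candidate).
R9C3 = 6 (sole candidate).
R9C7 = 4 (sole candidate).
R5C3 = 7 (sole candidate).
R5C7 = 6 (sole candidate).
R5C8 = 5 (sole candidate).
R6C2 = 5 (sole candidate).
R7C1 = 8 (sole candidate).
R7C2 = 7 (sole candidate).
R7C3 = 3 (sole candidate).
R7C4 = 4 (sole candidate).
R7C6 = 1: row 7 has {2,3,4,5,7,8}; col 6 has {2,6,7,9}; box has {3,4,5,6,7,9} → only 1 remains.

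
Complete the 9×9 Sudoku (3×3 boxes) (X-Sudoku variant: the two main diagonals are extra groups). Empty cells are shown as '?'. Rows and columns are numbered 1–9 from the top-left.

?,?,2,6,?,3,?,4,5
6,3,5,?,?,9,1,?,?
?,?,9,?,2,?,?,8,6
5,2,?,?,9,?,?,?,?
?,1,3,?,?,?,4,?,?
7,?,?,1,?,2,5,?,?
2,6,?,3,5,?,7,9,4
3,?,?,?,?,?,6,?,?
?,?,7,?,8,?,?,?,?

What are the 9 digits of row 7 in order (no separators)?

R1C7 = 9: row 1 has {2,3,4,5,6}; col 7 has {1,4,5,6,7}; box has {1,4,5,6,8} → only 9 remains.
R3C7 = 3: row 3 has {2,6,8,9}; col 7 has {1,4,5,6,7,9}; box has {1,4,5,6,8,9}; anti-diagonal has {1,5} → only 3 remains.
R4C7 = 8: row 4 has {2,5,9}; col 7 has {1,3,4,5,6,7,9}; box has {4,5} → only 8 remains.
R5C5 = 6: row 5 has {1,3,4}; col 5 has {2,5,8,9}; box has {1,2,9}; main diagonal has {2,3,7,9}; anti-diagonal has {1,3,5} → only 6 remains.
R7C3 = 8: row 7 has {2,3,4,5,6,7,9}; col 3 has {2,3,5,7,9}; box has {2,3,6,7}; anti-diagonal has {1,3,5,6} → only 8 remains.
R7C6 = 1: row 7 has {2,3,4,5,6,7,8,9}; col 6 has {2,3,9}; box has {3,5,8} → only 1 remains.

268351794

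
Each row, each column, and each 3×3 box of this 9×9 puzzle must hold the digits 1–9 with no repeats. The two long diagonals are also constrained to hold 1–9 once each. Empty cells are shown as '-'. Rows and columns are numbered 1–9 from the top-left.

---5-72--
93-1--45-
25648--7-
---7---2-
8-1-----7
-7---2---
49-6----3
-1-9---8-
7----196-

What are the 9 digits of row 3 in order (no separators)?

row 1, column 1 = 1 (sole candidate).
row 2, column 6 = 6 (sole candidate).
row 2, column 9 = 8 (sole candidate).
row 3, column 7 = 3: row 3 has {2,4,5,6,7,8}; col 7 has {2,4,9}; box has {2,4,5,7,8}; anti-diagonal has {1,5,7} → only 3 remains.
row 5, column 4 = 3 (sole candidate).
row 6, column 4 = 8 (sole candidate).
row 7, column 3 = 2 (sole candidate).
row 7, column 7 = 5 (sole candidate).
row 7, column 8 = 1 (sole candidate).
row 8, column 7 = 7 (sole candidate).
row 9, column 2 = 8 (sole candidate).
row 9, column 4 = 2 (sole candidate).
row 9, column 9 = 4 (sole candidate).
row 1, column 2 = 4 (sole candidate).
row 1, column 3 = 8 (sole candidate).
row 1, column 8 = 9 (sole candidate).
row 1, column 9 = 6 (sole candidate).
row 2, column 3 = 7 (sole candidate).
row 2, column 5 = 2 (sole candidate).
row 3, column 6 = 9: row 3 has {2,3,4,5,6,7,8}; col 6 has {1,2,6,7}; box has {1,2,4,5,6,7,8} → only 9 remains.
row 3, column 9 = 1: row 3 has {2,3,4,5,6,7,8,9}; col 9 has {3,4,6,7,8}; box has {2,3,4,5,6,7,8,9} → only 1 remains.

256489371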